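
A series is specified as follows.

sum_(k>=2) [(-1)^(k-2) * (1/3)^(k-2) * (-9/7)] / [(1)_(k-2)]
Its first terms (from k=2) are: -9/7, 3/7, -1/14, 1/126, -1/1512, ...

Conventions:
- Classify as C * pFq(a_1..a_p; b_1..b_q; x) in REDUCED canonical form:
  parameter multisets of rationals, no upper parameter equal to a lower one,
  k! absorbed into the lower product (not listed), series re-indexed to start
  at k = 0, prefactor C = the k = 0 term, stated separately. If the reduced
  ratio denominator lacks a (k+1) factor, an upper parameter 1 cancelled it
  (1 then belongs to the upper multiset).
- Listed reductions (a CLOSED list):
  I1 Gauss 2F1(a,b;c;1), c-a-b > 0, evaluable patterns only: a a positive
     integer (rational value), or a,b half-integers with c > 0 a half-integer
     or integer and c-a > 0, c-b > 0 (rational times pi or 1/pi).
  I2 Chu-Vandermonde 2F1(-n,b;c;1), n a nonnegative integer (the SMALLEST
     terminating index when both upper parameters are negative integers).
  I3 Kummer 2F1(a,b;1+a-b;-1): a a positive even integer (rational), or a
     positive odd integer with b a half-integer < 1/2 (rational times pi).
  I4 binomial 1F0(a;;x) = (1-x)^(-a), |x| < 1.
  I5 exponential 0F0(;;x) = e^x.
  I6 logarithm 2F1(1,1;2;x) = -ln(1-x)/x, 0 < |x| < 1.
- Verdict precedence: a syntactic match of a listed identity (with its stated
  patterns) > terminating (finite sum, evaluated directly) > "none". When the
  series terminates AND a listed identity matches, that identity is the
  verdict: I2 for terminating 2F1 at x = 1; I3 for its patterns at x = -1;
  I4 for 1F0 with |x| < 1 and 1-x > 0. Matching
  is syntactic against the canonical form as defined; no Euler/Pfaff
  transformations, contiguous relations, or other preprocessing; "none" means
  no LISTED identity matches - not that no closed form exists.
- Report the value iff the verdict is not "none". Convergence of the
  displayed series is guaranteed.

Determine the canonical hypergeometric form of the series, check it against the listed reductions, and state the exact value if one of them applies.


Classification (C = -9/7): 0F0 with upper {-}, lower {-}, argument x = -1/3. Verdict: the I5 exponential reduction matches (the 0F0 exponential series at x = -1/3). Exact value: (-9/7) * e^(-1/3).

Key observation: with t_0 = -9/7, (1)_k (prefactor -9/7) is k! itself.
Adjacent-term ratio: r(k) = (-1/3) * 1 / [(k+1)] - rational; roots negated = parameters, x = (-1/3), C = -9/7.


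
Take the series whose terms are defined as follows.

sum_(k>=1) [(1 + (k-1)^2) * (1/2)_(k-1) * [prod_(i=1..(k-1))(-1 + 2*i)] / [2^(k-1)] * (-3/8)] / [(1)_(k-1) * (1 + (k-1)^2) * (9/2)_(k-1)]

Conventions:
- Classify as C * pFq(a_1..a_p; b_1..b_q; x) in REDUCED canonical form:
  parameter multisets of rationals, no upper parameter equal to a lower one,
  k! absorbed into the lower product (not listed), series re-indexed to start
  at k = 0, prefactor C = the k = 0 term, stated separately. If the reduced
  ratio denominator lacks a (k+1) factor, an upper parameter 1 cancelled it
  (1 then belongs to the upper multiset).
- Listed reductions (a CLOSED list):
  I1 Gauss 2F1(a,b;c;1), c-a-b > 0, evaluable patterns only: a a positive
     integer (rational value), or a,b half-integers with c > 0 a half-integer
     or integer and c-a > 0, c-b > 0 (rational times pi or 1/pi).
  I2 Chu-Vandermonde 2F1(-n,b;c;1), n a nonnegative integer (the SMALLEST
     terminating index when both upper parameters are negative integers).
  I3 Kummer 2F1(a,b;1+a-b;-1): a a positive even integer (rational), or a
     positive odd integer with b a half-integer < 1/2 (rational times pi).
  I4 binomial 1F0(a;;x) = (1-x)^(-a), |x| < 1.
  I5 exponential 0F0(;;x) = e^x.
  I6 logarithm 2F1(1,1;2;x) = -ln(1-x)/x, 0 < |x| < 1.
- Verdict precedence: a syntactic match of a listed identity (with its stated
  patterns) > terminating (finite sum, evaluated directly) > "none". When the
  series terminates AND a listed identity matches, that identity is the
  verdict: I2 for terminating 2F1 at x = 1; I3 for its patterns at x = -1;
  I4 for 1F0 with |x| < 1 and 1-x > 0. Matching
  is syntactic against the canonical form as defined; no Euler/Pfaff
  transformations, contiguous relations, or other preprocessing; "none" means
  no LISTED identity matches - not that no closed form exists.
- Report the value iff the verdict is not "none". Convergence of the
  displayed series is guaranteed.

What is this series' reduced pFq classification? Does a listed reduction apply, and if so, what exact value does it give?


Reduced: x = 1, 2F1, upper = {1/2, 1/2}, lower = {9/2}, C = -3/8. Verdict: the half-integer Gauss pattern (I1) matches (x = 1; upper {1/2, 1/2} half-integers, c = 9/2 in the evaluable pattern). Hence: (-525/4096) * pi.

The tell: t_0 being -3/8, (1)_k (C = -3/8) is k! itself.
Term ratio: r(k) = 1 * (k+1/2) (k+1/2) / [(k+9/2) (k+1)] - poly over poly, x = 1 from leading terms; C = -3/8 at k = 0.


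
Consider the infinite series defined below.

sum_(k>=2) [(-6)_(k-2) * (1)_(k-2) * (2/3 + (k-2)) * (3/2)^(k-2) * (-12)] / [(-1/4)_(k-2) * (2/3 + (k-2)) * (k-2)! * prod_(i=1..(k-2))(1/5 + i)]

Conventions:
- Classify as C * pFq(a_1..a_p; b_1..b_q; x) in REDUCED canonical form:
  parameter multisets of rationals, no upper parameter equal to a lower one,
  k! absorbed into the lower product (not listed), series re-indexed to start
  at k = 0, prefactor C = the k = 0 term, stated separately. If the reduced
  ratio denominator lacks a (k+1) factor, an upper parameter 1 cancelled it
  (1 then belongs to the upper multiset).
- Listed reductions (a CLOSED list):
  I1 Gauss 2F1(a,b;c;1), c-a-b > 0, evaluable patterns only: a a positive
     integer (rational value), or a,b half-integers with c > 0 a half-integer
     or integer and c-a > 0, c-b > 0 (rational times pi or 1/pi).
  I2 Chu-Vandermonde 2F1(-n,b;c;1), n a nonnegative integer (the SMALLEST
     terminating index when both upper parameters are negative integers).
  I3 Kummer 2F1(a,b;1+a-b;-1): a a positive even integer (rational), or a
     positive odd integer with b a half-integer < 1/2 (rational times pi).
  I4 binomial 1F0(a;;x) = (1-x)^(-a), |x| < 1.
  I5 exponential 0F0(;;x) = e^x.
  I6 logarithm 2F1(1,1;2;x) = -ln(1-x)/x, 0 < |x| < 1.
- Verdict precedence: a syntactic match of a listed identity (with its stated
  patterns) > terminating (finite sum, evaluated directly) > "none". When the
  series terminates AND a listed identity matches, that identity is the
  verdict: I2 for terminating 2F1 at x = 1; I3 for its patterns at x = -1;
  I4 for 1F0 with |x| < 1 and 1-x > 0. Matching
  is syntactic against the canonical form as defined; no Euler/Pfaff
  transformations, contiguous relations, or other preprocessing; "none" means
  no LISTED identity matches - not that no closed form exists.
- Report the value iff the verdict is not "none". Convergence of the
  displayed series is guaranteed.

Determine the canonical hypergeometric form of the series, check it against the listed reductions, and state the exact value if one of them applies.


The tell: x = (3/2) and k + 2/3 divides numerator and denominator alike; C = -12 after cancelling.
Consecutive-term ratio: r(k) = (3/2) * (k-6) (k+1) / [(k-1/4) (k+6/5) (k+1)] - rational in k, leading ratio (3/2); with t_0 = -12, classification follows.

Reduced: x = 3/2, 2F2, upper = {-6, 1}, lower = {-1/4, 6/5}, C = -12. Verdict: terminating - upper -6 stops the sum at k = 6; the 7 terms are added exactly. Exact value: 329881668/3492181.


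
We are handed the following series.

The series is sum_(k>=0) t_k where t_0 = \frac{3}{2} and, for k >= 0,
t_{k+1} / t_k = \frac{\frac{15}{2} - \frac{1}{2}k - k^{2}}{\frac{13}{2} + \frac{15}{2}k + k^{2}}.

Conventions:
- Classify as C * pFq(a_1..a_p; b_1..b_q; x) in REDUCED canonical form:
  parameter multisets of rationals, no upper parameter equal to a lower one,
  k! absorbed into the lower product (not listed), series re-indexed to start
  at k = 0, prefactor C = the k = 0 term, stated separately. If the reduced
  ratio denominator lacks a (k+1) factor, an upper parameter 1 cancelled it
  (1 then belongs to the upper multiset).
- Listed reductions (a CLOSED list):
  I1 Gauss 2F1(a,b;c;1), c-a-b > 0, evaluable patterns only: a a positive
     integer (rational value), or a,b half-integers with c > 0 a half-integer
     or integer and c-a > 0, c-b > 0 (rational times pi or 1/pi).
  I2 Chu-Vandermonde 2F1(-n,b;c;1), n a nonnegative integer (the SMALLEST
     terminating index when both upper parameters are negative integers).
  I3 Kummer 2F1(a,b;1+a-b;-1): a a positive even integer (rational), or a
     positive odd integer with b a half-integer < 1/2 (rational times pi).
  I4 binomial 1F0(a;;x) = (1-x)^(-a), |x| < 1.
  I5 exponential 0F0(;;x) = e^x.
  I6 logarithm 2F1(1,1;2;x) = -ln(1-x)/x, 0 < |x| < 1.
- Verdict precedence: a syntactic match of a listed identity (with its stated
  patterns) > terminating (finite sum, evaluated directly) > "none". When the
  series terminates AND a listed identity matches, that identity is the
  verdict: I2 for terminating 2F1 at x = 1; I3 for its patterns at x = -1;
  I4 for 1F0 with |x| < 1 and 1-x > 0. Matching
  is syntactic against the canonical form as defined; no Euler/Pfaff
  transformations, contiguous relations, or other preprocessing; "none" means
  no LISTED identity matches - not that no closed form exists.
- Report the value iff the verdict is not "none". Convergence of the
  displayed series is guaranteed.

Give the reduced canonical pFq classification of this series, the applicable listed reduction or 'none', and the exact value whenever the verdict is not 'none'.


x = -1 here; the reduced form reads 2F1, upper {-\frac{5}{2}, 3}, lower {\frac{13}{2}}, C = \frac{3}{2}. Verdict: Kummer's theorem (I3) fires (x = -1; c = \frac{13}{2} equals 1+a-b for upper {-\frac{5}{2}, 3}: listed pattern). Sum: \frac{10395}{8192} \cdot \pi.

Key step: t_0 being \frac{3}{2}, factor the ratio over Q (C = 3/2): negated roots = parameters.
Ratio: r(k) = -1 * (k-\frac{5}{2}) (k+3) / [(k+\frac{13}{2}) (k+1)] - rational in k. x = -1; t_0 = \frac{3}{2}; negate the roots.


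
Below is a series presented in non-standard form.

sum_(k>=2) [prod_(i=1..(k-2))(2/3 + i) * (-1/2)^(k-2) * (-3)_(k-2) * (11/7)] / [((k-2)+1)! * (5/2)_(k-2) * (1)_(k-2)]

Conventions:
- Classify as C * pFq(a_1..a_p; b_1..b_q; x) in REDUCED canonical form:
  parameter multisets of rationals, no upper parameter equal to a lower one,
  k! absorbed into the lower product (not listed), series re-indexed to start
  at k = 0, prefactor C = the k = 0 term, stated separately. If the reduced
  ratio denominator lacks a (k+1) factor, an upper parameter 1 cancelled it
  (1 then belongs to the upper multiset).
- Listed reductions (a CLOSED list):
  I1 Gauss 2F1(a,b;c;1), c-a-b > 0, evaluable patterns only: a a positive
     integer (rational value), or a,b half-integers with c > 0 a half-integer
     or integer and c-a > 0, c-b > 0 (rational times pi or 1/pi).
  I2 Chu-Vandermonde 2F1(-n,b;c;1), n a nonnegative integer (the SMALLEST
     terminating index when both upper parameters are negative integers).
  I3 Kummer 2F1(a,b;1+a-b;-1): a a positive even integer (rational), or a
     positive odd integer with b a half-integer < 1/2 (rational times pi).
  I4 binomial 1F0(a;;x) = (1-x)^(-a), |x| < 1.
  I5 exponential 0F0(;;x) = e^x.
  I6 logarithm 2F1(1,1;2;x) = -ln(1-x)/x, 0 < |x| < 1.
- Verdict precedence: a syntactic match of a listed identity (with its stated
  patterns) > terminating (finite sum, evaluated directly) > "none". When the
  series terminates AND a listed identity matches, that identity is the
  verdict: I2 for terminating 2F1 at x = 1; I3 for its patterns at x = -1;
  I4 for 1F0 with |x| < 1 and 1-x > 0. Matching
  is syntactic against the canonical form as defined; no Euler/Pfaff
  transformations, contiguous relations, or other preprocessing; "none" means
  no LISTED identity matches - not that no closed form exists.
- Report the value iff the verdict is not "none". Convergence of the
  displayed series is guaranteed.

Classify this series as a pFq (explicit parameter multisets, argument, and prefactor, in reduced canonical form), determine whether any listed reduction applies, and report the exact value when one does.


At argument -1/2: a 2F2 with upper {-3, 5/3}, lower {2, 5/2}, scaled by C = 11/7. Verdict: terminating - upper parameter -3 makes this a finite sum (last index 3), evaluated exactly. Sum: 175769/71442.

Key observation: from the first term 11/7: the running product (C = 11/7, x = -1/2) telescopes to a rising factorial.
Step ratio: r(k) = (-1/2) * (k-3) (k+5/3) / [(k+2) (k+5/2) (k+1)] - rational in k. x = (-1/2); t_0 = 11/7; negate the roots.


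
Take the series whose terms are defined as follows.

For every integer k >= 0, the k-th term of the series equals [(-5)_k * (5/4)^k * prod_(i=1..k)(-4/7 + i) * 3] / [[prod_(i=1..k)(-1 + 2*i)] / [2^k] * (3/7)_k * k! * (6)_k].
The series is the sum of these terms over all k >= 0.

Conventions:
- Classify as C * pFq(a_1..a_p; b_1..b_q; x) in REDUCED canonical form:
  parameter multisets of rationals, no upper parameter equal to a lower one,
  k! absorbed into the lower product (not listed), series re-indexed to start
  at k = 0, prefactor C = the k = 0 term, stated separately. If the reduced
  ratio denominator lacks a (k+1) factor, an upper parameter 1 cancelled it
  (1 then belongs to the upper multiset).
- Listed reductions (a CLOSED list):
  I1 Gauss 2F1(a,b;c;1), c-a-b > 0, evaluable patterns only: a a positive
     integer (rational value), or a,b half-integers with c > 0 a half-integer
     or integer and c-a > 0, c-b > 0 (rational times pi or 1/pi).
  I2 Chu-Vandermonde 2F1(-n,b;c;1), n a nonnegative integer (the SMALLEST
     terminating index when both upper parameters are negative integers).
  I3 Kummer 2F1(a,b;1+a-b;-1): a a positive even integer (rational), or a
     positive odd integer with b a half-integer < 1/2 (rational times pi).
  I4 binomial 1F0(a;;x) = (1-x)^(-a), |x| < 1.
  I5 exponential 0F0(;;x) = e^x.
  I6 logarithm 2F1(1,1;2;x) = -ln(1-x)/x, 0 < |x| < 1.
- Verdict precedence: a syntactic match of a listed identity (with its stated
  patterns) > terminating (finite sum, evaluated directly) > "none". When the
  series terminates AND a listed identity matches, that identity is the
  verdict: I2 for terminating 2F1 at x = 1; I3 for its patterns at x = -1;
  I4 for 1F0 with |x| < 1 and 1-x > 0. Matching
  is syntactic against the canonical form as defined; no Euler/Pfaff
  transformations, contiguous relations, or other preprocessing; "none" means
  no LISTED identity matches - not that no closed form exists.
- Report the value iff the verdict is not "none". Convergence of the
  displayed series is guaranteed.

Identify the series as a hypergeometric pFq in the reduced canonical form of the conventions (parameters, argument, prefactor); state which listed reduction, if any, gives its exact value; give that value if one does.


The series (x = 5/4) is 1F2: upper {-5}, lower {1/2, 6}, prefactor 3. Verdict: terminating - no listed pattern fits, but -5 in the upper list cuts the series at k = 5; direct evaluation. Its exact value is -22594121/12192768.

Key observation: t_0 = 3 here, and the parameter 3/7 appears in both the upper and lower lists and cancels.
Term ratio: r(k) = (5/4) * (k-5) / [(k+1/2) (k+6) (k+1)] ; factor over Q: parameters, x = (5/4), and C = 3.


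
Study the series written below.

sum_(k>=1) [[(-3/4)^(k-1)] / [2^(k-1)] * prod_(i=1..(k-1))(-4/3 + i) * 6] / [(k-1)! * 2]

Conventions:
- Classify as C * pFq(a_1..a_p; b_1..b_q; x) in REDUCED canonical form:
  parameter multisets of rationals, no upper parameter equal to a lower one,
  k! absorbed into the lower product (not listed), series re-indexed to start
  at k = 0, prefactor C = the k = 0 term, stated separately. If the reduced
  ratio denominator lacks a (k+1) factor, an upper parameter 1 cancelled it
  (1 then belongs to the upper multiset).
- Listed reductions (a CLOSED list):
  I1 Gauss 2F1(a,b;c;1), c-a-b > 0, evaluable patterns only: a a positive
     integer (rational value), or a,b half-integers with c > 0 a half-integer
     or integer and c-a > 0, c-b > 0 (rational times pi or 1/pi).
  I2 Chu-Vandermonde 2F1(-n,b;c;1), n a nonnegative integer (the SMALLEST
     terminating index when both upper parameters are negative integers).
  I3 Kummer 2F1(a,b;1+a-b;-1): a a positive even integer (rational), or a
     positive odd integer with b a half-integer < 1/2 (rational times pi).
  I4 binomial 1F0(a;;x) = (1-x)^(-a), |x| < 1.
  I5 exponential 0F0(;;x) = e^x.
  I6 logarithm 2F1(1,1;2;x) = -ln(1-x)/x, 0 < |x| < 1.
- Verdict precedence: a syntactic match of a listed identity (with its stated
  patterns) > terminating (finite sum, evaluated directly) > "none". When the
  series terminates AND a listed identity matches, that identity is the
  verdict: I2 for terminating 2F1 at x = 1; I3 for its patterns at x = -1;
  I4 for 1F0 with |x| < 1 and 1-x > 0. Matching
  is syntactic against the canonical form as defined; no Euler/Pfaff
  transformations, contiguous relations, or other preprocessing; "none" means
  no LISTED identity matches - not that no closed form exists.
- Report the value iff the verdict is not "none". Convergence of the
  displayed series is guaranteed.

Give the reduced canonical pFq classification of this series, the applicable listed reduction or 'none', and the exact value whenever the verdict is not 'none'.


Canonical form: C = 3 times 1F0 with upper {-1/3}, lower {-}, x = -3/8. Verdict: the binomial series (I4) matches (the 1F0 binomial series: exponent 1/3, x = -3/8). Value: 3 * (11/8)^(1/3).

First insight: t_0 being 3, the two k-th powers (C = 3) combine into one argument.
Consecutive-term ratio: r(k) = (-3/8) * (k-1/3) / [(k+1)] - rational in k. x = (-3/8); t_0 = 3; negate the roots.


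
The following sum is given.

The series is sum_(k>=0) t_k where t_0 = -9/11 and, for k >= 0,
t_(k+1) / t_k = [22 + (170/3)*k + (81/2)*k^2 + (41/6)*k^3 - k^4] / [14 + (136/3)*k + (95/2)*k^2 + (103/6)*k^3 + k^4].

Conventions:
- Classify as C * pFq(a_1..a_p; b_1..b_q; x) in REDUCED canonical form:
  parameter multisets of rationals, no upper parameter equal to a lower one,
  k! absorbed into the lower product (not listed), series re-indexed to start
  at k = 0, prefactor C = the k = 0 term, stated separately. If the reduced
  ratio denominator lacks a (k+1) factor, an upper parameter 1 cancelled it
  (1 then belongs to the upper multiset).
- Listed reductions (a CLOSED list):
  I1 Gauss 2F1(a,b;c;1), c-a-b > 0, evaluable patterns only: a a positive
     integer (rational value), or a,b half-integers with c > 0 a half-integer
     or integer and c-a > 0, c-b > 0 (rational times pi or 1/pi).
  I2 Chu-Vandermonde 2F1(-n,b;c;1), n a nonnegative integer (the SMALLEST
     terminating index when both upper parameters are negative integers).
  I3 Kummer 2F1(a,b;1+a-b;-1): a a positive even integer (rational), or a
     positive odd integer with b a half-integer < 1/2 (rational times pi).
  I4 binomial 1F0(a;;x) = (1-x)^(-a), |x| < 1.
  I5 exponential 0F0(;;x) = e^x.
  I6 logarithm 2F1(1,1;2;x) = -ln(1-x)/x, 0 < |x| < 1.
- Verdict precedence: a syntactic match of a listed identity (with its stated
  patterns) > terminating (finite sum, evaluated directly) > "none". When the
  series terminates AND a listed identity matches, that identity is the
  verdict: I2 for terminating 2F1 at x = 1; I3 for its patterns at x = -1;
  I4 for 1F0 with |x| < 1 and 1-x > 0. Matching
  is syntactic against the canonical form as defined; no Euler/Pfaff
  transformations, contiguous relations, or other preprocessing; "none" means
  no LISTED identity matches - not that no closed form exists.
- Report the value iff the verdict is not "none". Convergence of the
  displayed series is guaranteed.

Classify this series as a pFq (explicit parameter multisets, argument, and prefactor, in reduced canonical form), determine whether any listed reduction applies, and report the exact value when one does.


Key step: x = (-1) and the ratio is unreduced: k + 3/2 divides both sides (C = -9/11).
Term ratio: r(k) = (-1) * (k-11) (k+2) / [(k+14) (k+1)] ; factor over Q: parameters, x = (-1), and C = -9/11.

At argument -1: a 2F1 with upper {-11, 2}, lower {14}, scaled by C = -9/11. Verdict (x = -1): Kummer's theorem (I3) applies (x = -1; c = 14 equals 1+a-b for upper {-11, 2}: listed pattern). Exact value: -117/22.


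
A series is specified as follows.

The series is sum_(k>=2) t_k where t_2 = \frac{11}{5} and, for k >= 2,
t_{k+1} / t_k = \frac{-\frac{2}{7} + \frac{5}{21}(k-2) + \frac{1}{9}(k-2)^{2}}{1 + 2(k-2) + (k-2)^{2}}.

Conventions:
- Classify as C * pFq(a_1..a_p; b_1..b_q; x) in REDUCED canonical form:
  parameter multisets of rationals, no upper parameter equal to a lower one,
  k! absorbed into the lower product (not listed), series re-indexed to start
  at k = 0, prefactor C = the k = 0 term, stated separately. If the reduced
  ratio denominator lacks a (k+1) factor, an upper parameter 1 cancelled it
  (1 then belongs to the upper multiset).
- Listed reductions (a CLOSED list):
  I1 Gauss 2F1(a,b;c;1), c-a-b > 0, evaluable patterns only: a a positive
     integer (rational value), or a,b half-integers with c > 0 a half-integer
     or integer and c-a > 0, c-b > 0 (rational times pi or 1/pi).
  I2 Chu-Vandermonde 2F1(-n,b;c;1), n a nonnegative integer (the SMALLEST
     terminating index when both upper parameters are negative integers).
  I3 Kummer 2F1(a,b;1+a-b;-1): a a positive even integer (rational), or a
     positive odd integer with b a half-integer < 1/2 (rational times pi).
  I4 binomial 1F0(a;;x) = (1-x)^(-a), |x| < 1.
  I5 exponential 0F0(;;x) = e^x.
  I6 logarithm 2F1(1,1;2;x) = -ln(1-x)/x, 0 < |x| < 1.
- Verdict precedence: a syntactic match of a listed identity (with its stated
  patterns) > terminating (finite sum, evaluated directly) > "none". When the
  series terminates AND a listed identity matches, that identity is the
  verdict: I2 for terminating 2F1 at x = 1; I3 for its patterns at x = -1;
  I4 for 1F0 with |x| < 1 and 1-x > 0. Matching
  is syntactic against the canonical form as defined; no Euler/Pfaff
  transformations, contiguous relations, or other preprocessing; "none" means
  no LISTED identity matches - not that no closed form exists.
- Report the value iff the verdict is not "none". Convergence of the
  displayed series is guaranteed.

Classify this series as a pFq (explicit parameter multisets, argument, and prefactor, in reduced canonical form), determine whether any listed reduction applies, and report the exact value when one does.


First insight: with t_0 = \frac{11}{5}, roots of the ratio polynomials (C = 11/5, x = 1/9) are the negated parameters.
Adjacent-term ratio: r(k) = \frac{1}{9} * (k-\frac{6}{7}) (k+3) / [(k+1) (k+1)] - rational in k, leading ratio \frac{1}{9}; with t_0 = \frac{11}{5}, classification follows.

With C = \frac{11}{5}: the canonical form is 2F1(-\frac{6}{7}, 3; 1; \frac{1}{9}). Verdict: none. No listed pattern accepts 2F1(-\frac{6}{7}, 3; 1; \frac{1}{9}).


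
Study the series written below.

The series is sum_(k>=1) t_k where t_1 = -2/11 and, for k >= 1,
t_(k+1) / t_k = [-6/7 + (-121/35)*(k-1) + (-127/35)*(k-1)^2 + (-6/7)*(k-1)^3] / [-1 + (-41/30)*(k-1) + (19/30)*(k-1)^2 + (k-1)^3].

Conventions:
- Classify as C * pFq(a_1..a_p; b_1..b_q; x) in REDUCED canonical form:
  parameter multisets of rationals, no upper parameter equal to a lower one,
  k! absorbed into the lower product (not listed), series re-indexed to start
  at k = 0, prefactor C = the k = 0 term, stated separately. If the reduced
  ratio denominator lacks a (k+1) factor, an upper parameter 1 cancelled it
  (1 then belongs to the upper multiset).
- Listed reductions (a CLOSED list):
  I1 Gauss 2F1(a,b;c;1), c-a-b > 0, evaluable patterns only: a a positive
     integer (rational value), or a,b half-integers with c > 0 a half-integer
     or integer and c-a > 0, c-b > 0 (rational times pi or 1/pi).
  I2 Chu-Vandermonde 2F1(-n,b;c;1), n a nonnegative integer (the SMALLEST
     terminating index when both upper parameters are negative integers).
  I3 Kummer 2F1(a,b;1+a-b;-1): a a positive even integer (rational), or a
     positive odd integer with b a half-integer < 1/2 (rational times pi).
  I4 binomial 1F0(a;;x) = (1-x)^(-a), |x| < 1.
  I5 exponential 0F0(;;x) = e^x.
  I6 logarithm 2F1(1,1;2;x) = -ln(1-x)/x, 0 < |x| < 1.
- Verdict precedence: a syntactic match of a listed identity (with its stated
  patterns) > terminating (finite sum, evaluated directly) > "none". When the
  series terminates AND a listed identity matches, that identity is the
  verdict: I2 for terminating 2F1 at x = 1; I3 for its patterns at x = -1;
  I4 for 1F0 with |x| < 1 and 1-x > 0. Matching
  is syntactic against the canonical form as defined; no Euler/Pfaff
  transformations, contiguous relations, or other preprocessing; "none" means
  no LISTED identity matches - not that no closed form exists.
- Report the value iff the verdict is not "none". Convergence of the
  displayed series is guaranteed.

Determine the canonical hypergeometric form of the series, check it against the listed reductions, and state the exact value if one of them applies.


The series (x = -6/7) is 2F1: upper {2/5, 3}, lower {-6/5}, prefactor -2/11. Verdict: no listed reduction: x = -6/7 and upper {2/5, 3} fail every I1-I6 pattern.

Structural cue: with t_0 = -2/11, the parameter 5/6 appears in both the upper and lower lists and cancels.
Step ratio: r(k) = (-6/7) * (k+2/5) (k+3) / [(k-6/5) (k+1)] ; factor over Q: parameters, x = (-6/7), and C = -2/11.


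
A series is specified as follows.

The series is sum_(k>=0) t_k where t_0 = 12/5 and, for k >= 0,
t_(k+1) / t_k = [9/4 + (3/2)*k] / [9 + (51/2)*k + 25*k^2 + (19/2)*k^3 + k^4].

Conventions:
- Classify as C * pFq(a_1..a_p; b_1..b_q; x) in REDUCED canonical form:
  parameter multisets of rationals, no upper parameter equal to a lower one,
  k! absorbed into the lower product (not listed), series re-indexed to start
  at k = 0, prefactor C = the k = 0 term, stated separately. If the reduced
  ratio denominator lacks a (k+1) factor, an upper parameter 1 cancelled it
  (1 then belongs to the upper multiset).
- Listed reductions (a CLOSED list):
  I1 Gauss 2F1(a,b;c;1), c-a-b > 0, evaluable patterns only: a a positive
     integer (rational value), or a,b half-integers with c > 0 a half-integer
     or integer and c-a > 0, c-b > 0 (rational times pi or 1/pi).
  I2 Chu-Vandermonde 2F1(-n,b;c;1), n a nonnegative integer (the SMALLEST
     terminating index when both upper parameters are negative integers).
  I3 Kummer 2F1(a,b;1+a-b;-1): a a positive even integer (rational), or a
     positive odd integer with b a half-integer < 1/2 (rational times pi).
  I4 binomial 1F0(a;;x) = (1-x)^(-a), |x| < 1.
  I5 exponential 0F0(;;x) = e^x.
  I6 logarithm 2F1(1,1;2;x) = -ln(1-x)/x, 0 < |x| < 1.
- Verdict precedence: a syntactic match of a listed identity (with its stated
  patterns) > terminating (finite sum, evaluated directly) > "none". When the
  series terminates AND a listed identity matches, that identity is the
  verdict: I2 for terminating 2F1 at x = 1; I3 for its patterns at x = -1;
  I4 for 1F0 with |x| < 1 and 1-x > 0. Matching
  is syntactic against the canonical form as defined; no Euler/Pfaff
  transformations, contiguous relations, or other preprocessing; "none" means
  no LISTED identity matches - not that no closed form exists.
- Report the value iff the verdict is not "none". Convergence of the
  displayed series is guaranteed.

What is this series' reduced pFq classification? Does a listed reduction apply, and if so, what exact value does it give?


Key observation: with t_0 = 12/5, roots of the ratio polynomials (C = 12/5) are the negated parameters.
Adjacent-term ratio: r(k) = (3/2) * 1 / [(k+1) (k+6) (k+1)] - rational in k. x = (3/2); t_0 = 12/5; negate the roots.

This is 12/5 * 0F2(-; 1, 6; 3/2) in reduced canonical form. Verdict: none (x = 3/2): each listed identity misses the multisets {-} ; {1, 6}.


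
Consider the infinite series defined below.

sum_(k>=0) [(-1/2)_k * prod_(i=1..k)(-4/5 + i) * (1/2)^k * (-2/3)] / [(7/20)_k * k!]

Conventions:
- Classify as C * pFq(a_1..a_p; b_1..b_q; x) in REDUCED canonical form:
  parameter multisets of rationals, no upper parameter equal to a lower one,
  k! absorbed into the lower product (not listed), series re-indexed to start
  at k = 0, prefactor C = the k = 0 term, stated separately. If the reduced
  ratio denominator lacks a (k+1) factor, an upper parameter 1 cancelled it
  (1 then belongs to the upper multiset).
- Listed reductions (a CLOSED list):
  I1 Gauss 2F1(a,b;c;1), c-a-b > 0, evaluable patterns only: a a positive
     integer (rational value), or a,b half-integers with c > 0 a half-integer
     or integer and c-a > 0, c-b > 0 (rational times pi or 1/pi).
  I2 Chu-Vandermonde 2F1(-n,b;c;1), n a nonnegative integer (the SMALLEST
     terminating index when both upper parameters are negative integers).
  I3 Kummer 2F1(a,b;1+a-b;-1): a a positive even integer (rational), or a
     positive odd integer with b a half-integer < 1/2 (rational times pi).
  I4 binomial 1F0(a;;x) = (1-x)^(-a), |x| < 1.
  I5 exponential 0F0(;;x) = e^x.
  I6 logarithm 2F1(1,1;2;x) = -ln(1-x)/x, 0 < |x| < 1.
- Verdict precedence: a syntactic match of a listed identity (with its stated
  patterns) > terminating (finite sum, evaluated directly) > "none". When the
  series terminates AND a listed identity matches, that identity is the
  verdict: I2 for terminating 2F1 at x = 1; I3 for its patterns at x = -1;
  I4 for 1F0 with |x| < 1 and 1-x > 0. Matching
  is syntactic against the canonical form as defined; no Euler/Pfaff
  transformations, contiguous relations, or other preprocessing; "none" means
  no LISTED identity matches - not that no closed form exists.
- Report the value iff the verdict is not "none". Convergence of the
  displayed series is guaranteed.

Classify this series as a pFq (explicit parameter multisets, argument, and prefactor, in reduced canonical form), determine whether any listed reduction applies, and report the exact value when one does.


The tell: t_0 being -2/3, the running product (C = -2/3, x = 1/2) telescopes to a rising factorial.
Adjacent-term ratio: r(k) = (1/2) * (k-1/2) (k+1/5) / [(k+7/20) (k+1)] - rational; roots negated = parameters, x = (1/2), C = -2/3.

With C = -2/3: the canonical form is 2F1(-1/2, 1/5; 7/20; 1/2). Verdict: no listed reduction: x = 1/2 and upper {-1/2, 1/5} fail every I1-I6 pattern.


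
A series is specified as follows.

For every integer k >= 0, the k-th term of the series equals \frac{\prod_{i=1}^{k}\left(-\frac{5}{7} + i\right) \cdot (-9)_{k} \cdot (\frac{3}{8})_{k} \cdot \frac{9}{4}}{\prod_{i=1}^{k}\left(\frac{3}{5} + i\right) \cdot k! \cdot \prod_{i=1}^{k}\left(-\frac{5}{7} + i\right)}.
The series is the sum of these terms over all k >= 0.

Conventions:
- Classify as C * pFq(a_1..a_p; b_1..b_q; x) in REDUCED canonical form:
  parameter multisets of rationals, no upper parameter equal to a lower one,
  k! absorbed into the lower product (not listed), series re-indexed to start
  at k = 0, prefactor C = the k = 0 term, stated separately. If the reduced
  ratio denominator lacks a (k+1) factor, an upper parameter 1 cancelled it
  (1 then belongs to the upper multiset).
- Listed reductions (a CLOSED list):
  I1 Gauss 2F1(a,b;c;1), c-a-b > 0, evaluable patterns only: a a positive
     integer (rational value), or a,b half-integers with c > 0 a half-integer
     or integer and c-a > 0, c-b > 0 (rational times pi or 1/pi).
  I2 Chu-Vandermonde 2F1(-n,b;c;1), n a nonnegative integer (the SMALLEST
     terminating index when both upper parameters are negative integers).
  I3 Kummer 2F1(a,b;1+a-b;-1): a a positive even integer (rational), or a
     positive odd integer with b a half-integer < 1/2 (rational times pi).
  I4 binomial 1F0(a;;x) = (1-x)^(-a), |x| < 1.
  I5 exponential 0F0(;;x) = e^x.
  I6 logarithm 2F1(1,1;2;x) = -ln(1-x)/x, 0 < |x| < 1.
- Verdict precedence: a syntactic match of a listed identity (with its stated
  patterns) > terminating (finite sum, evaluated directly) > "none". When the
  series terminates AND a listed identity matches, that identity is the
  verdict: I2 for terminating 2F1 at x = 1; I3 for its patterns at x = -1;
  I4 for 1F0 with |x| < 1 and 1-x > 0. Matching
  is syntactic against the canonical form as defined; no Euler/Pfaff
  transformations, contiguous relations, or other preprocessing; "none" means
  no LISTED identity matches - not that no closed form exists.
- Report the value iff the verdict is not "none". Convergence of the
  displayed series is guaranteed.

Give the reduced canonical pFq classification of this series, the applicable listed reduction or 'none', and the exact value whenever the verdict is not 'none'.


x = 1 here; the reduced form reads 2F1, upper {-9, \frac{3}{8}}, lower {\frac{8}{5}}, C = \frac{9}{4}. Verdict: Vandermonde's identity (I2) fires (terminating 2F1 at x = 1 with n = 9, b = 3/8, c = \frac{8}{5}). Hence: \frac{23584658828913}{25288767438848}.

Key step: t_0 = \frac{9}{4} here, and the lower running product (C = 9/4, x = 1) is a rising factorial.
Consecutive-term ratio: r(k) = 1 * (k-9) (k+\frac{3}{8}) / [(k+\frac{8}{5}) (k+1)] - poly over poly, x = 1 from leading terms; C = \frac{9}{4} at k = 0.


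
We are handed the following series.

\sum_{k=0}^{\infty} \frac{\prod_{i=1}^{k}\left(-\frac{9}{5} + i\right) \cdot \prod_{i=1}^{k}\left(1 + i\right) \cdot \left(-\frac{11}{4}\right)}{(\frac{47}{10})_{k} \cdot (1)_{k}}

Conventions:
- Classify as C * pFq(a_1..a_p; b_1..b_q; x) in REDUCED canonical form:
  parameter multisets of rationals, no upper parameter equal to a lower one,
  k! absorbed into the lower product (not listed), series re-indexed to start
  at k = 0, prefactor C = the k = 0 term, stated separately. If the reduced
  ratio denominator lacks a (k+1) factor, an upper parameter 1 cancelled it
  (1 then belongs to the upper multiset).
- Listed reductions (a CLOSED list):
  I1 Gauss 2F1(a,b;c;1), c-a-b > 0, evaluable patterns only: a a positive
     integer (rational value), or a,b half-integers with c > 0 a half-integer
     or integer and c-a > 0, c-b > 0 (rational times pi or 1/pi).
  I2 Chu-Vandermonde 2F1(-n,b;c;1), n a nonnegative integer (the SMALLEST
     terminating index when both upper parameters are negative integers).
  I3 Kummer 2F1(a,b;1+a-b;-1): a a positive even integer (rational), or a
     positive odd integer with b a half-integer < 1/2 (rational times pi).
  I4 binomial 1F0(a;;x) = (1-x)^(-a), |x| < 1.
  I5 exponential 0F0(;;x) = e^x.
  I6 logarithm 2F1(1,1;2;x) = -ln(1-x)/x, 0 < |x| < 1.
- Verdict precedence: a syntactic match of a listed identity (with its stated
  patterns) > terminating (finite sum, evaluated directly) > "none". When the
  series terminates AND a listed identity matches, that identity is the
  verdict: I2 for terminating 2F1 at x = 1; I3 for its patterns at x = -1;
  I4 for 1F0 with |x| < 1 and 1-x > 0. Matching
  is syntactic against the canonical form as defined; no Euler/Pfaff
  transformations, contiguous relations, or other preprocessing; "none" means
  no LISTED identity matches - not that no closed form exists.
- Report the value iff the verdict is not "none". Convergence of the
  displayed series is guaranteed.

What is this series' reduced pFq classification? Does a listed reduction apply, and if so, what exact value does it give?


This is -\frac{11}{4} * 2F1(-\frac{4}{5}, 2; \frac{47}{10}; 1) in reduced canonical form. Verdict: the Gauss summation I1 fires (x = 1: the Gamma ratio telescopes since c-a-b = 7/2 > 0 and a = 2 in Z>0). Its exact value is -\frac{1221}{700}.

Key observation: with t_0 = -\frac{11}{4}, the running product (prefactor -11/4) telescopes to a rising factorial.
Ratio: r(k) = 1 * (k-\frac{4}{5}) (k+2) / [(k+\frac{47}{10}) (k+1)] - rational; roots negated = parameters, x = 1, C = -\frac{11}{4}.


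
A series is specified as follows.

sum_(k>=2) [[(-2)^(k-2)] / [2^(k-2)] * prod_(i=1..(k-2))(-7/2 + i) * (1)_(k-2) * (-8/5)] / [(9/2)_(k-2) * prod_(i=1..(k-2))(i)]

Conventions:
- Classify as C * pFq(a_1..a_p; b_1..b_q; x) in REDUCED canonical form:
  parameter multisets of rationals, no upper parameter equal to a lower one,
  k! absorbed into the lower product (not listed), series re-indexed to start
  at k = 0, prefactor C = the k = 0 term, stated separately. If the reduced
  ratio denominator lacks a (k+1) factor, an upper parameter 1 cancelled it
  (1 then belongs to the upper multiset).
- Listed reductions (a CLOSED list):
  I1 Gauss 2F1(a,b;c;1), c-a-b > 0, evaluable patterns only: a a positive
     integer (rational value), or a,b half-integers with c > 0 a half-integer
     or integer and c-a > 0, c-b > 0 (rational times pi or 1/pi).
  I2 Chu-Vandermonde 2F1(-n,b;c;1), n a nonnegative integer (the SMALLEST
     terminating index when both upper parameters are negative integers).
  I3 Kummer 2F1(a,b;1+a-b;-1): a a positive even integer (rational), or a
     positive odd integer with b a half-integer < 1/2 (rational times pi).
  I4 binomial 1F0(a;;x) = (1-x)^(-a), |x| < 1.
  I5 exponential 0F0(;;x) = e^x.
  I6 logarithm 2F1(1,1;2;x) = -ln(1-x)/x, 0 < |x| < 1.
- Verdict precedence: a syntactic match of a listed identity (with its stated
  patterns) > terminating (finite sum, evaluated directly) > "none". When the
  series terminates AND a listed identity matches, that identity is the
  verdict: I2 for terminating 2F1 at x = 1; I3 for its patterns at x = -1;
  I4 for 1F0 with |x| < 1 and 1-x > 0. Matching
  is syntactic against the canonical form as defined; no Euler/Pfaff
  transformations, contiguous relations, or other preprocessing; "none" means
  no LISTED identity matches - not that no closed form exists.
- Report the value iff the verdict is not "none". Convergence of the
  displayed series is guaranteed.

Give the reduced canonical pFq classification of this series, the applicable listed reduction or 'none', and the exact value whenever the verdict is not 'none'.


Reduced: x = -1, 2F1, upper = {-5/2, 1}, lower = {9/2}, C = -8/5. Verdict at x = -1: Kummer (I3) matches (x = -1; c = 9/2 equals 1+a-b for upper {-5/2, 1}: listed pattern). Sum: (-7/8) * pi.

First insight: x = (-1) and the running product (C = -8/5, x = -1) telescopes to a rising factorial.
Term ratio: r(k) = (-1) * (k-5/2) (k+1) / [(k+9/2) (k+1)] - rational in k, leading ratio (-1); with t_0 = -8/5, classification follows.


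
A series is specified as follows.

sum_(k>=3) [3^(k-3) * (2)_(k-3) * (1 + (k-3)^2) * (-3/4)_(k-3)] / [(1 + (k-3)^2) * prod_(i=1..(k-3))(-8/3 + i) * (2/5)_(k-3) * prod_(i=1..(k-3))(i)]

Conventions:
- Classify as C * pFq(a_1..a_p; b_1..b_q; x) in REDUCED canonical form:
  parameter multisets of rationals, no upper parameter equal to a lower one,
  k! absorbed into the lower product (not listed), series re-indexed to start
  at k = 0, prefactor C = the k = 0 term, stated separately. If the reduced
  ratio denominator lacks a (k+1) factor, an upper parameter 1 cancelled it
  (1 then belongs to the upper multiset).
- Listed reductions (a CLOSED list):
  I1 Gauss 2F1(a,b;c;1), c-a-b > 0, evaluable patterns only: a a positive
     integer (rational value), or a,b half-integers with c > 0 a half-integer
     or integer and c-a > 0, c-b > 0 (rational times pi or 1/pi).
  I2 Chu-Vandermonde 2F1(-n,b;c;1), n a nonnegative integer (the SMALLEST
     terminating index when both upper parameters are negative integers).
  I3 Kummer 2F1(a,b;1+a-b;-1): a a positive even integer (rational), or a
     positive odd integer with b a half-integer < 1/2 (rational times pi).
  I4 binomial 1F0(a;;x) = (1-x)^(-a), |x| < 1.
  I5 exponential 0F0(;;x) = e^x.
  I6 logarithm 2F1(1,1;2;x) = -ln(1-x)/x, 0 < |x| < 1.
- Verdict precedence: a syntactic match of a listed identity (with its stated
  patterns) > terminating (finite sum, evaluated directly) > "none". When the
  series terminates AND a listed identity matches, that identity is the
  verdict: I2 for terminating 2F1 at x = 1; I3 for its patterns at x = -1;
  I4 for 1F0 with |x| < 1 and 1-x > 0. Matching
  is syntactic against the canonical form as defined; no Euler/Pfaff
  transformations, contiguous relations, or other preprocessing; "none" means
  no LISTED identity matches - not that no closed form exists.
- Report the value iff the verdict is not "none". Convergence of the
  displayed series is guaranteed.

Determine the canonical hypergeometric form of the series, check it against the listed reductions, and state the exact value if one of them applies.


With C = 1: the canonical form is 2F2(-3/4, 2; -5/3, 2/5; 3). Verdict: none. No listed pattern accepts 2F2(-3/4, 2; -5/3, 2/5; 3).

Key observation: t_0 being 1, the factor k^2 + 1 cancels (top and bottom), leaving C = 1.
Ratio: r(k) = 3 * (k-3/4) (k+2) / [(k-5/3) (k+2/5) (k+1)] - poly over poly, x = 3 from leading terms; C = 1 at k = 0.
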